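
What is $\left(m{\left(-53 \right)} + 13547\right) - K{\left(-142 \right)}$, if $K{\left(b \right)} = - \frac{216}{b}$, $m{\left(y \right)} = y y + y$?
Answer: $\frac{1157405}{71} \approx 16301.0$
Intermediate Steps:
$m{\left(y \right)} = y + y^{2}$ ($m{\left(y \right)} = y^{2} + y = y + y^{2}$)
$\left(m{\left(-53 \right)} + 13547\right) - K{\left(-142 \right)} = \left(- 53 \left(1 - 53\right) + 13547\right) - - \frac{216}{-142} = \left(\left(-53\right) \left(-52\right) + 13547\right) - \left(-216\right) \left(- \frac{1}{142}\right) = \left(2756 + 13547\right) - \frac{108}{71} = 16303 - \frac{108}{71} = \frac{1157405}{71}$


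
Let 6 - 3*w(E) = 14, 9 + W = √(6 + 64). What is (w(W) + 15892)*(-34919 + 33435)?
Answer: -70739312/3 ≈ -2.3580e+7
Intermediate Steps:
W = -9 + √70 (W = -9 + √(6 + 64) = -9 + √70 ≈ -0.63340)
w(E) = -8/3 (w(E) = 2 - ⅓*14 = 2 - 14/3 = -8/3)
(w(W) + 15892)*(-34919 + 33435) = (-8/3 + 15892)*(-34919 + 33435) = (47668/3)*(-1484) = -70739312/3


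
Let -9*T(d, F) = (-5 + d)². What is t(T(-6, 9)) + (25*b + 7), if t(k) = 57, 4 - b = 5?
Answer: 39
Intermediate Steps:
b = -1 (b = 4 - 1*5 = 4 - 5 = -1)
T(d, F) = -(-5 + d)²/9
t(T(-6, 9)) + (25*b + 7) = 57 + (25*(-1) + 7) = 57 + (-25 + 7) = 57 - 18 = 39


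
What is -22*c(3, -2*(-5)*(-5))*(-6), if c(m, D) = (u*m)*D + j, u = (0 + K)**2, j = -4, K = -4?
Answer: -317328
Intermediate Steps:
u = 16 (u = (0 - 4)**2 = (-4)**2 = 16)
c(m, D) = -4 + 16*D*m (c(m, D) = (16*m)*D - 4 = 16*D*m - 4 = -4 + 16*D*m)
-22*c(3, -2*(-5)*(-5))*(-6) = -22*(-4 + 16*(-2*(-5)*(-5))*3)*(-6) = -22*(-4 + 16*(10*(-5))*3)*(-6) = -22*(-4 + 16*(-50)*3)*(-6) = -22*(-4 - 2400)*(-6) = -22*(-2404)*(-6) = 52888*(-6) = -317328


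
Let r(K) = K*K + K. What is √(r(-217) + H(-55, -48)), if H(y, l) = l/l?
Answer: √46873 ≈ 216.50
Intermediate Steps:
H(y, l) = 1
r(K) = K + K² (r(K) = K² + K = K + K²)
√(r(-217) + H(-55, -48)) = √(-217*(1 - 217) + 1) = √(-217*(-216) + 1) = √(46872 + 1) = √46873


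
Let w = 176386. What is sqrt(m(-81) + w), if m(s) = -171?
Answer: sqrt(176215) ≈ 419.78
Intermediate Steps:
sqrt(m(-81) + w) = sqrt(-171 + 176386) = sqrt(176215)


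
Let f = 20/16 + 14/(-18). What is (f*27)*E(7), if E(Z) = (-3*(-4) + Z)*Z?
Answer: 6783/4 ≈ 1695.8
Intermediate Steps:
E(Z) = Z*(12 + Z) (E(Z) = (12 + Z)*Z = Z*(12 + Z))
f = 17/36 (f = 20*(1/16) + 14*(-1/18) = 5/4 - 7/9 = 17/36 ≈ 0.47222)
(f*27)*E(7) = ((17/36)*27)*(7*(12 + 7)) = 51*(7*19)/4 = (51/4)*133 = 6783/4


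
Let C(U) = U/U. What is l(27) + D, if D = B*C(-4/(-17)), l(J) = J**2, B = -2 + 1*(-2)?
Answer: 725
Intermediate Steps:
C(U) = 1
B = -4 (B = -2 - 2 = -4)
D = -4 (D = -4*1 = -4)
l(27) + D = 27**2 - 4 = 729 - 4 = 725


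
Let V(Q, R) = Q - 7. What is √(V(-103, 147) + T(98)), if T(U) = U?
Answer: 2*I*√3 ≈ 3.4641*I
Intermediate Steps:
V(Q, R) = -7 + Q
√(V(-103, 147) + T(98)) = √((-7 - 103) + 98) = √(-110 + 98) = √(-12) = 2*I*√3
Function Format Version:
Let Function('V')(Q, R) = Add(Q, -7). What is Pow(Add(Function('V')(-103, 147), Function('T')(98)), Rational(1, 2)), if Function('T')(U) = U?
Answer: Mul(2, I, Pow(3, Rational(1, 2))) ≈ Mul(3.4641, I)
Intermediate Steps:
Function('V')(Q, R) = Add(-7, Q)
Pow(Add(Function('V')(-103, 147), Function('T')(98)), Rational(1, 2)) = Pow(Add(Add(-7, -103), 98), Rational(1, 2)) = Pow(Add(-110, 98), Rational(1, 2)) = Pow(-12, Rational(1, 2)) = Mul(2, I, Pow(3, Rational(1, 2)))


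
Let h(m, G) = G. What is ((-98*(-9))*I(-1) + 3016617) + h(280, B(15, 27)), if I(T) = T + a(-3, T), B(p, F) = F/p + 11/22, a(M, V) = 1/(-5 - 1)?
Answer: 30155903/10 ≈ 3.0156e+6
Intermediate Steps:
a(M, V) = -⅙ (a(M, V) = 1/(-6) = -⅙)
B(p, F) = ½ + F/p (B(p, F) = F/p + 11*(1/22) = F/p + ½ = ½ + F/p)
I(T) = -⅙ + T (I(T) = T - ⅙ = -⅙ + T)
((-98*(-9))*I(-1) + 3016617) + h(280, B(15, 27)) = ((-98*(-9))*(-⅙ - 1) + 3016617) + (27 + (½)*15)/15 = (882*(-7/6) + 3016617) + (27 + 15/2)/15 = (-1029 + 3016617) + (1/15)*(69/2) = 3015588 + 23/10 = 30155903/10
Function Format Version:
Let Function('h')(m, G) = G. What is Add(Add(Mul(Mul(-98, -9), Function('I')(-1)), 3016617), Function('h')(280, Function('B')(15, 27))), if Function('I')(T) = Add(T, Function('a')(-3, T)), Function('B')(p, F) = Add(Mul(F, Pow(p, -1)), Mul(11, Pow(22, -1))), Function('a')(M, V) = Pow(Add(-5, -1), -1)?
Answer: Rational(30155903, 10) ≈ 3.0156e+6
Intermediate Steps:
Function('a')(M, V) = Rational(-1, 6) (Function('a')(M, V) = Pow(-6, -1) = Rational(-1, 6))
Function('B')(p, F) = Add(Rational(1, 2), Mul(F, Pow(p, -1))) (Function('B')(p, F) = Add(Mul(F, Pow(p, -1)), Mul(11, Rational(1, 22))) = Add(Mul(F, Pow(p, -1)), Rational(1, 2)) = Add(Rational(1, 2), Mul(F, Pow(p, -1))))
Function('I')(T) = Add(Rational(-1, 6), T) (Function('I')(T) = Add(T, Rational(-1, 6)) = Add(Rational(-1, 6), T))
Add(Add(Mul(Mul(-98, -9), Function('I')(-1)), 3016617), Function('h')(280, Function('B')(15, 27))) = Add(Add(Mul(Mul(-98, -9), Add(Rational(-1, 6), -1)), 3016617), Mul(Pow(15, -1), Add(27, Mul(Rational(1, 2), 15)))) = Add(Add(Mul(882, Rational(-7, 6)), 3016617), Mul(Rational(1, 15), Add(27, Rational(15, 2)))) = Add(Add(-1029, 3016617), Mul(Rational(1, 15), Rational(69, 2))) = Add(3015588, Rational(23, 10)) = Rational(30155903, 10)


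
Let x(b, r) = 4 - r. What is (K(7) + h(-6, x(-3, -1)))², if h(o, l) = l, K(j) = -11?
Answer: 36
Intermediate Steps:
(K(7) + h(-6, x(-3, -1)))² = (-11 + (4 - 1*(-1)))² = (-11 + (4 + 1))² = (-11 + 5)² = (-6)² = 36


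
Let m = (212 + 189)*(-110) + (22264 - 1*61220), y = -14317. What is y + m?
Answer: -97383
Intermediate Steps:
m = -83066 (m = 401*(-110) + (22264 - 61220) = -44110 - 38956 = -83066)
y + m = -14317 - 83066 = -97383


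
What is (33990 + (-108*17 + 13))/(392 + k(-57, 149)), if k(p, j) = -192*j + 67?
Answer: -32167/28149 ≈ -1.1427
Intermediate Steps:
k(p, j) = 67 - 192*j
(33990 + (-108*17 + 13))/(392 + k(-57, 149)) = (33990 + (-108*17 + 13))/(392 + (67 - 192*149)) = (33990 + (-1836 + 13))/(392 + (67 - 28608)) = (33990 - 1823)/(392 - 28541) = 32167/(-28149) = 32167*(-1/28149) = -32167/28149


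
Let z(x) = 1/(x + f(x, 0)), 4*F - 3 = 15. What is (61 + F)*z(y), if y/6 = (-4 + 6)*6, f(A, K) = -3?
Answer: 131/138 ≈ 0.94928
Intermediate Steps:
F = 9/2 (F = ¾ + (¼)*15 = ¾ + 15/4 = 9/2 ≈ 4.5000)
y = 72 (y = 6*((-4 + 6)*6) = 6*(2*6) = 6*12 = 72)
z(x) = 1/(-3 + x) (z(x) = 1/(x - 3) = 1/(-3 + x))
(61 + F)*z(y) = (61 + 9/2)/(-3 + 72) = (131/2)/69 = (131/2)*(1/69) = 131/138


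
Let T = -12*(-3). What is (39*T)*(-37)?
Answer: -51948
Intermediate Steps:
T = 36
(39*T)*(-37) = (39*36)*(-37) = 1404*(-37) = -51948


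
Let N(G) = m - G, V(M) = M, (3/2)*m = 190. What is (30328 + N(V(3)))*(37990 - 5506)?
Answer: 989191940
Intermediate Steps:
m = 380/3 (m = (2/3)*190 = 380/3 ≈ 126.67)
N(G) = 380/3 - G
(30328 + N(V(3)))*(37990 - 5506) = (30328 + (380/3 - 1*3))*(37990 - 5506) = (30328 + (380/3 - 3))*32484 = (30328 + 371/3)*32484 = (91355/3)*32484 = 989191940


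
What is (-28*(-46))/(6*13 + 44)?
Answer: 644/61 ≈ 10.557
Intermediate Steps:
(-28*(-46))/(6*13 + 44) = 1288/(78 + 44) = 1288/122 = 1288*(1/122) = 644/61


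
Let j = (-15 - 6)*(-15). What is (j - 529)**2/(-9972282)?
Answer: -22898/4986141 ≈ -0.0045923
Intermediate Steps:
j = 315 (j = -21*(-15) = 315)
(j - 529)**2/(-9972282) = (315 - 529)**2/(-9972282) = (-214)**2*(-1/9972282) = 45796*(-1/9972282) = -22898/4986141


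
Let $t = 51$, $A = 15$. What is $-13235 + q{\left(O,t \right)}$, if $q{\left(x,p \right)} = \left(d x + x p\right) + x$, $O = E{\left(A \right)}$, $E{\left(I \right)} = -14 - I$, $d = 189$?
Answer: $-20224$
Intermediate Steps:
$O = -29$ ($O = -14 - 15 = -29$)
$q{\left(x,p \right)} = 190 x + p x$ ($q{\left(x,p \right)} = \left(189 x + x p\right) + x = \left(189 x + p x\right) + x = 190 x + p x$)
$-13235 + q{\left(O,t \right)} = -13235 - 29 \left(190 + 51\right) = -13235 - 6989 = -20224$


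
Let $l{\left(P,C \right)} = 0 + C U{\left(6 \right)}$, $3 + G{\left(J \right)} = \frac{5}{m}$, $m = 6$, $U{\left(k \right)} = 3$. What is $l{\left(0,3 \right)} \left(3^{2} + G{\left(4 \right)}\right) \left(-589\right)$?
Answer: $- \frac{72447}{2} \approx -36224.0$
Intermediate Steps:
$G{\left(J \right)} = - \frac{13}{6}$ ($G{\left(J \right)} = -3 + \frac{5}{6} = - \frac{13}{6}$)
$l{\left(P,C \right)} = 3 C$ ($l{\left(P,C \right)} = 0 + C 3 = 0 + 3 C = 3 C$)
$l{\left(0,3 \right)} \left(3^{2} + G{\left(4 \right)}\right) \left(-589\right) = 3 \cdot 3 \left(3^{2} - \frac{13}{6}\right) \left(-589\right) = 9 \left(9 - \frac{13}{6}\right) \left(-589\right) = 9 \cdot \frac{41}{6} \left(-589\right) = \frac{123}{2} \left(-589\right) = - \frac{72447}{2}$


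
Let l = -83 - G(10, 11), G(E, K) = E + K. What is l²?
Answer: 10816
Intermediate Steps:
l = -104 (l = -83 - (10 + 11) = -83 - 1*21 = -83 - 21 = -104)
l² = (-104)² = 10816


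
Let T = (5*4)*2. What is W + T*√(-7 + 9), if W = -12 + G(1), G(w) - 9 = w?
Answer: -2 + 40*√2 ≈ 54.569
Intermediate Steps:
G(w) = 9 + w
T = 40 (T = 20*2 = 40)
W = -2 (W = -12 + (9 + 1) = -12 + 10 = -2)
W + T*√(-7 + 9) = -2 + 40*√(-7 + 9) = -2 + 40*√2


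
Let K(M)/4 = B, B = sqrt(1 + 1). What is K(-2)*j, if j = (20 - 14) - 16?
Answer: -40*sqrt(2) ≈ -56.569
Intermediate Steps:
B = sqrt(2) ≈ 1.4142
K(M) = 4*sqrt(2)
j = -10 (j = 6 - 16 = -10)
K(-2)*j = (4*sqrt(2))*(-10) = -40*sqrt(2)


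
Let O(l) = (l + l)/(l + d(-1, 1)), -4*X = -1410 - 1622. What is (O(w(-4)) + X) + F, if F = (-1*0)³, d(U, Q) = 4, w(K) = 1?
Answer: 3792/5 ≈ 758.40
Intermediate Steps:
X = 758 (X = -(-1410 - 1622)/4 = -¼*(-3032) = 758)
F = 0 (F = 0³ = 0)
O(l) = 2*l/(4 + l) (O(l) = (l + l)/(l + 4) = (2*l)/(4 + l) = 2*l/(4 + l))
(O(w(-4)) + X) + F = (2*1/(4 + 1) + 758) + 0 = (2*1/5 + 758) + 0 = (2*1*(⅕) + 758) + 0 = (⅖ + 758) + 0 = 3792/5 + 0 = 3792/5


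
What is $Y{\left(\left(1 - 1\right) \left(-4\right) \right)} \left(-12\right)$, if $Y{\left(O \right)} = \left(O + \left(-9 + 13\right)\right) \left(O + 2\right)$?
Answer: $-96$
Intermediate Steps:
$Y{\left(O \right)} = \left(2 + O\right) \left(4 + O\right)$ ($Y{\left(O \right)} = \left(O + 4\right) \left(2 + O\right) = \left(4 + O\right) \left(2 + O\right) = \left(2 + O\right) \left(4 + O\right)$)
$Y{\left(\left(1 - 1\right) \left(-4\right) \right)} \left(-12\right) = \left(8 + \left(\left(1 - 1\right) \left(-4\right)\right)^{2} + 6 \left(1 - 1\right) \left(-4\right)\right) \left(-12\right) = \left(8 + \left(0 \left(-4\right)\right)^{2} + 6 \cdot 0 \left(-4\right)\right) \left(-12\right) = \left(8 + 0^{2} + 6 \cdot 0\right) \left(-12\right) = \left(8 + 0 + 0\right) \left(-12\right) = 8 \left(-12\right) = -96$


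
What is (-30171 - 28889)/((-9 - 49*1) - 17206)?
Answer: 14765/4316 ≈ 3.4210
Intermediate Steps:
(-30171 - 28889)/((-9 - 49*1) - 17206) = -59060/((-9 - 49) - 17206) = -59060/(-58 - 17206) = -59060/(-17264) = -59060*(-1/17264) = 14765/4316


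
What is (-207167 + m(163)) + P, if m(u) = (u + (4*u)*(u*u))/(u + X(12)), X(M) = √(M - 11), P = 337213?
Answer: 38650695/164 ≈ 2.3568e+5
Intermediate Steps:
X(M) = √(-11 + M)
m(u) = (u + 4*u³)/(1 + u) (m(u) = (u + (4*u)*(u*u))/(u + √(-11 + 12)) = (u + (4*u)*u²)/(u + √1) = (u + 4*u³)/(u + 1) = (u + 4*u³)/(1 + u))
(-207167 + m(163)) + P = (-207167 + (163 + 4*163³)/(1 + 163)) + 337213 = (-207167 + (163 + 4*4330747)/164) + 337213 = (-207167 + (163 + 17322988)/164) + 337213 = (-207167 + (1/164)*17323151) + 337213 = (-207167 + 17323151/164) + 337213 = -16652237/164 + 337213 = 38650695/164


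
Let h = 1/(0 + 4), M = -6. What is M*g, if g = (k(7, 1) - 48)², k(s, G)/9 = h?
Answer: -100467/8 ≈ -12558.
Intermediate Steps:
h = ¼ (h = 1/4 = ¼ ≈ 0.25000)
k(s, G) = 9/4 (k(s, G) = 9*(¼) = 9/4)
g = 33489/16 (g = (9/4 - 48)² = (-183/4)² = 33489/16 ≈ 2093.1)
M*g = -6*33489/16 = -100467/8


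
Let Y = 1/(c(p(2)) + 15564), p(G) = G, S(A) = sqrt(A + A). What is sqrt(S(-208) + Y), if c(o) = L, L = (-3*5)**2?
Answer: sqrt(15789 + 997170084*I*sqrt(26))/15789 ≈ 3.1934 + 3.1934*I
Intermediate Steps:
S(A) = sqrt(2)*sqrt(A) (S(A) = sqrt(2*A) = sqrt(2)*sqrt(A))
L = 225 (L = (-15)**2 = 225)
c(o) = 225
Y = 1/15789 (Y = 1/(225 + 15564) = 1/15789 ≈ 6.3335e-5)
sqrt(S(-208) + Y) = sqrt(sqrt(2)*sqrt(-208) + 1/15789) = sqrt(sqrt(2)*(4*I*sqrt(13)) + 1/15789) = sqrt(4*I*sqrt(26) + 1/15789) = sqrt(1/15789 + 4*I*sqrt(26))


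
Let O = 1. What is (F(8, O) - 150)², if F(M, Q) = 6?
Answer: 20736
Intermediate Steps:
(F(8, O) - 150)² = (6 - 150)² = (-144)² = 20736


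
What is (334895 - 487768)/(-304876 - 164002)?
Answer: 152873/468878 ≈ 0.32604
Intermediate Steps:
(334895 - 487768)/(-304876 - 164002) = -152873/(-468878) = -152873*(-1/468878) = 152873/468878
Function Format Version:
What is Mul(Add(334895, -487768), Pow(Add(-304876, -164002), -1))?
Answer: Rational(152873, 468878) ≈ 0.32604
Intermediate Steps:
Mul(Add(334895, -487768), Pow(Add(-304876, -164002), -1)) = Mul(-152873, Pow(-468878, -1)) = Mul(-152873, Rational(-1, 468878)) = Rational(152873, 468878)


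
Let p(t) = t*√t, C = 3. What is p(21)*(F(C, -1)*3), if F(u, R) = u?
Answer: 189*√21 ≈ 866.11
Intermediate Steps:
p(t) = t^(3/2)
p(21)*(F(C, -1)*3) = 21^(3/2)*(3*3) = (21*√21)*9 = 189*√21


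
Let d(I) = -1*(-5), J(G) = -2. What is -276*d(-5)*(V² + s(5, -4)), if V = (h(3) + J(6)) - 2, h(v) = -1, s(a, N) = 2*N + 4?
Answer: -28980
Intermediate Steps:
s(a, N) = 4 + 2*N
d(I) = 5
V = -5 (V = (-1 - 2) - 2 = -3 - 2 = -5)
-276*d(-5)*(V² + s(5, -4)) = -1380*((-5)² + (4 + 2*(-4))) = -1380*(25 + (4 - 8)) = -1380*(25 - 4) = -1380*21 = -276*105 = -28980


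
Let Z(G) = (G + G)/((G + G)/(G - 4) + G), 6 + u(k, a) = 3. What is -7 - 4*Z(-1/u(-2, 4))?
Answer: -123/5 ≈ -24.600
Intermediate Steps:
u(k, a) = -3 (u(k, a) = -6 + 3 = -3)
Z(G) = 2*G/(G + 2*G/(-4 + G)) (Z(G) = (2*G)/((2*G)/(-4 + G) + G) = (2*G)/(2*G/(-4 + G) + G) = (2*G)/(G + 2*G/(-4 + G)) = 2*G/(G + 2*G/(-4 + G)))
-7 - 4*Z(-1/u(-2, 4)) = -7 - 8*(-4 - 1/(-3))/(-2 - 1/(-3)) = -7 - 8*(-4 - 1*(-1/3))/(-2 - 1*(-1/3)) = -7 - 8*(-4 + 1/3)/(-2 + 1/3) = -7 - 8*(-11)/((-5/3)*3) = -7 - 8*(-3)*(-11)/(5*3) = -7 - 4*22/5 = -7 - 88/5 = -123/5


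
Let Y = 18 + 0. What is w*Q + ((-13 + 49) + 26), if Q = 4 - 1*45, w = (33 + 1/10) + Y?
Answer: -20331/10 ≈ -2033.1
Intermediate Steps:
Y = 18
w = 511/10 (w = (33 + 1/10) + 18 = (33 + ⅒) + 18 = 331/10 + 18 = 511/10 ≈ 51.100)
Q = -41 (Q = 4 - 45 = -41)
w*Q + ((-13 + 49) + 26) = (511/10)*(-41) + ((-13 + 49) + 26) = -20951/10 + (36 + 26) = -20951/10 + 62 = -20331/10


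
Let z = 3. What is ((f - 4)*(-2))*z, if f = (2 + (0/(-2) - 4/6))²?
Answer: 40/3 ≈ 13.333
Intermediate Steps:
f = 16/9 (f = (2 + (0*(-½) - 4*⅙))² = (2 + (0 - ⅔))² = (2 - ⅔)² = (4/3)² = 16/9 ≈ 1.7778)
((f - 4)*(-2))*z = ((16/9 - 4)*(-2))*3 = -20/9*(-2)*3 = (40/9)*3 = 40/3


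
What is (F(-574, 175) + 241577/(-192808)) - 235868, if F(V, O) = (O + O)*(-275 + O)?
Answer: -7460822703/27544 ≈ -2.7087e+5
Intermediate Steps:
F(V, O) = 2*O*(-275 + O) (F(V, O) = (2*O)*(-275 + O) = 2*O*(-275 + O))
(F(-574, 175) + 241577/(-192808)) - 235868 = (2*175*(-275 + 175) + 241577/(-192808)) - 235868 = (2*175*(-100) + 241577*(-1/192808)) - 235868 = (-35000 - 34511/27544) - 235868 = -964074511/27544 - 235868 = -7460822703/27544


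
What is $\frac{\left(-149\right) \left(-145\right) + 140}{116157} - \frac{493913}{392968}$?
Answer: $- \frac{48826363181}{45645983976} \approx -1.0697$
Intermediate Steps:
$\frac{\left(-149\right) \left(-145\right) + 140}{116157} - \frac{493913}{392968} = \left(21605 + 140\right) \frac{1}{116157} - \frac{493913}{392968} = 21745 \cdot \frac{1}{116157} - \frac{493913}{392968} = \frac{21745}{116157} - \frac{493913}{392968} = - \frac{48826363181}{45645983976}$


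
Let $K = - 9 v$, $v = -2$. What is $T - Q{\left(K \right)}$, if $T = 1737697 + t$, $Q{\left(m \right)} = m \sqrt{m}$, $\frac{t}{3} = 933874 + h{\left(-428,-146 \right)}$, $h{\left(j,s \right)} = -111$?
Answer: $4538986 - 54 \sqrt{2} \approx 4.5389 \cdot 10^{6}$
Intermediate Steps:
$K = 18$ ($K = \left(-9\right) \left(-2\right) = 18$)
$t = 2801289$ ($t = 3 \left(933874 - 111\right) = 3 \cdot 933763 = 2801289$)
$Q{\left(m \right)} = m^{\frac{3}{2}}$
$T = 4538986$ ($T = 1737697 + 2801289 = 4538986$)
$T - Q{\left(K \right)} = 4538986 - 18^{\frac{3}{2}} = 4538986 - 54 \sqrt{2}$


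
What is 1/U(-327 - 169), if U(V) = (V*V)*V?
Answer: -1/122023936 ≈ -8.1951e-9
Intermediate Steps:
U(V) = V³ (U(V) = V²*V = V³)
1/U(-327 - 169) = 1/((-327 - 169)³) = 1/((-496)³) = 1/(-122023936) = -1/122023936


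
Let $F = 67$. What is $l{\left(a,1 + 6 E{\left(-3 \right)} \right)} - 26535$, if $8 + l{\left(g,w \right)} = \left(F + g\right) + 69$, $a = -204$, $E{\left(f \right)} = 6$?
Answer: $-26611$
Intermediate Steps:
$l{\left(g,w \right)} = 128 + g$ ($l{\left(g,w \right)} = -8 + \left(\left(67 + g\right) + 69\right) = -8 + \left(136 + g\right) = 128 + g$)
$l{\left(a,1 + 6 E{\left(-3 \right)} \right)} - 26535 = \left(128 - 204\right) - 26535 = -76 - 26535 = -26611$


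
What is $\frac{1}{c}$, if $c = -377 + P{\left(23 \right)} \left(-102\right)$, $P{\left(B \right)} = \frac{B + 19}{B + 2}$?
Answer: $- \frac{25}{13709} \approx -0.0018236$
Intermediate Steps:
$P{\left(B \right)} = \frac{19 + B}{2 + B}$
$c = - \frac{13709}{25}$ ($c = -377 + \frac{19 + 23}{2 + 23} \left(-102\right) = -377 + \frac{1}{25} \cdot 42 \left(-102\right) = -377 + \frac{42}{25} \left(-102\right) = -377 - \frac{4284}{25} = - \frac{13709}{25} \approx -548.36$)
$\frac{1}{c} = \frac{1}{- \frac{13709}{25}} = - \frac{25}{13709}$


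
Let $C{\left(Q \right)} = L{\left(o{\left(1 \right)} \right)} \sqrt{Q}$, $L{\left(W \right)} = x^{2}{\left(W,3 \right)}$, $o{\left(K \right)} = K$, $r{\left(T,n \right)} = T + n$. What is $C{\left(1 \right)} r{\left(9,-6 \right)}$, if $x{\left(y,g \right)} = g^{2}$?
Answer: $243$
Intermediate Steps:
$L{\left(W \right)} = 81$ ($L{\left(W \right)} = \left(3^{2}\right)^{2} = 9^{2} = 81$)
$C{\left(Q \right)} = 81 \sqrt{Q}$
$C{\left(1 \right)} r{\left(9,-6 \right)} = 81 \sqrt{1} \left(9 - 6\right) = 81 \cdot 1 \cdot 3 = 81 \cdot 3 = 243$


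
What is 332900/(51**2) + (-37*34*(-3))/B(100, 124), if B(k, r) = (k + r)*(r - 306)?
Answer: 6780925513/53018784 ≈ 127.90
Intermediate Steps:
B(k, r) = (-306 + r)*(k + r) (B(k, r) = (k + r)*(-306 + r) = (-306 + r)*(k + r))
332900/(51**2) + (-37*34*(-3))/B(100, 124) = 332900/(51**2) + (-37*34*(-3))/(124**2 - 306*100 - 306*124 + 100*124) = 332900/2601 + (-1258*(-3))/(15376 - 30600 - 37944 + 12400) = 332900*(1/2601) + 3774/(-40768) = 332900/2601 + 3774*(-1/40768) = 332900/2601 - 1887/20384 = 6780925513/53018784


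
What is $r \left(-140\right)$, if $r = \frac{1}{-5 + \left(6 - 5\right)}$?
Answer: $35$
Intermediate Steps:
$r = - \frac{1}{4}$ ($r = \frac{1}{-5 + \left(6 - 5\right)} = \frac{1}{-5 + 1} = \frac{1}{-4} = - \frac{1}{4} \approx -0.25$)
$r \left(-140\right) = \left(- \frac{1}{4}\right) \left(-140\right) = 35$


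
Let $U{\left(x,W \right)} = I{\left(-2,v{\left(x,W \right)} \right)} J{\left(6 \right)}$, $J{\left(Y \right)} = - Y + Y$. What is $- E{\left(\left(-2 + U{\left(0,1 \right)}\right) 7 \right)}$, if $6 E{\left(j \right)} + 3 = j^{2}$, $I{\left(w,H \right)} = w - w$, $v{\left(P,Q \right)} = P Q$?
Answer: $- \frac{193}{6} \approx -32.167$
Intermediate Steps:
$J{\left(Y \right)} = 0$
$I{\left(w,H \right)} = 0$
$U{\left(x,W \right)} = 0$ ($U{\left(x,W \right)} = 0 \cdot 0 = 0$)
$E{\left(j \right)} = - \frac{1}{2} + \frac{j^{2}}{6}$
$- E{\left(\left(-2 + U{\left(0,1 \right)}\right) 7 \right)} = - (- \frac{1}{2} + \frac{\left(\left(-2 + 0\right) 7\right)^{2}}{6}) = - (- \frac{1}{2} + \frac{\left(\left(-2\right) 7\right)^{2}}{6}) = - (- \frac{1}{2} + \frac{\left(-14\right)^{2}}{6}) = - (- \frac{1}{2} + \frac{1}{6} \cdot 196) = - (- \frac{1}{2} + \frac{98}{3}) = \left(-1\right) \frac{193}{6} = - \frac{193}{6}$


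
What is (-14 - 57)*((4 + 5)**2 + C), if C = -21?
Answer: -4260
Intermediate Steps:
(-14 - 57)*((4 + 5)**2 + C) = (-14 - 57)*((4 + 5)**2 - 21) = -71*(9**2 - 21) = -71*(81 - 21) = -71*60 = -4260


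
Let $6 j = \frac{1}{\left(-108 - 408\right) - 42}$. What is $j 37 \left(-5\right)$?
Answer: $\frac{185}{3348} \approx 0.055257$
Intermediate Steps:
$j = - \frac{1}{3348}$ ($j = \frac{1}{6 \left(\left(-108 - 408\right) - 42\right)} = \frac{1}{6 \left(-516 - 42\right)} = \frac{1}{6 \left(-558\right)} = \frac{1}{6} \left(- \frac{1}{558}\right) = - \frac{1}{3348} \approx -0.00029869$)
$j 37 \left(-5\right) = - \frac{37 \left(-5\right)}{3348} = \left(- \frac{1}{3348}\right) \left(-185\right) = \frac{185}{3348}$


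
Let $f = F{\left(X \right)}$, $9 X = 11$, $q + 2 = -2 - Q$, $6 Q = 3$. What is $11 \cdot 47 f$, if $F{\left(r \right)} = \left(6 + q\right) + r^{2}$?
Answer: $\frac{250745}{162} \approx 1547.8$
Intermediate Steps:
$Q = \frac{1}{2}$ ($Q = \frac{1}{6} \cdot 3 = \frac{1}{2} \approx 0.5$)
$q = - \frac{9}{2}$ ($q = -2 - \frac{5}{2} = - \frac{9}{2} \approx -4.5$)
$X = \frac{11}{9}$ ($X = \frac{1}{9} \cdot 11 = \frac{11}{9} \approx 1.2222$)
$F{\left(r \right)} = \frac{3}{2} + r^{2}$ ($F{\left(r \right)} = \left(6 - \frac{9}{2}\right) + r^{2} = \frac{3}{2} + r^{2}$)
$f = \frac{485}{162}$ ($f = \frac{3}{2} + \left(\frac{11}{9}\right)^{2} = \frac{3}{2} + \frac{121}{81} = \frac{485}{162} \approx 2.9938$)
$11 \cdot 47 f = 11 \cdot 47 \cdot \frac{485}{162} = 517 \cdot \frac{485}{162} = \frac{250745}{162}$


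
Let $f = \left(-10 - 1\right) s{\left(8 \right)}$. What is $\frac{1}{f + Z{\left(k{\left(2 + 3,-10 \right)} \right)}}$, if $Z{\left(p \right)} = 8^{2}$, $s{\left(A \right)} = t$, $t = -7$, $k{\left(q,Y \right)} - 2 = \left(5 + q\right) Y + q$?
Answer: $\frac{1}{141} \approx 0.0070922$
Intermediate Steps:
$k{\left(q,Y \right)} = 2 + q + Y \left(5 + q\right)$ ($k{\left(q,Y \right)} = 2 + \left(\left(5 + q\right) Y + q\right) = 2 + \left(Y \left(5 + q\right) + q\right) = 2 + \left(q + Y \left(5 + q\right)\right) = 2 + q + Y \left(5 + q\right)$)
$s{\left(A \right)} = -7$
$f = 77$ ($f = \left(-10 - 1\right) \left(-7\right) = \left(-11\right) \left(-7\right) = 77$)
$Z{\left(p \right)} = 64$
$\frac{1}{f + Z{\left(k{\left(2 + 3,-10 \right)} \right)}} = \frac{1}{77 + 64} = \frac{1}{141}$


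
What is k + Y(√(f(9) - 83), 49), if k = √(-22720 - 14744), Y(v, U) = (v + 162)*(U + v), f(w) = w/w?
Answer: 7856 + 2*I*√9366 + 211*I*√82 ≈ 7856.0 + 2104.2*I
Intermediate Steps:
f(w) = 1
Y(v, U) = (162 + v)*(U + v)
k = 2*I*√9366 (k = √(-37464) = 2*I*√9366 ≈ 193.56*I)
k + Y(√(f(9) - 83), 49) = 2*I*√9366 + ((√(1 - 83))² + 162*49 + 162*√(1 - 83) + 49*√(1 - 83)) = 2*I*√9366 + ((√(-82))² + 7938 + 162*√(-82) + 49*√(-82)) = 2*I*√9366 + ((I*√82)² + 7938 + 162*(I*√82) + 49*(I*√82)) = 2*I*√9366 + (-82 + 7938 + 162*I*√82 + 49*I*√82) = 2*I*√9366 + (7856 + 211*I*√82) = 7856 + 2*I*√9366 + 211*I*√82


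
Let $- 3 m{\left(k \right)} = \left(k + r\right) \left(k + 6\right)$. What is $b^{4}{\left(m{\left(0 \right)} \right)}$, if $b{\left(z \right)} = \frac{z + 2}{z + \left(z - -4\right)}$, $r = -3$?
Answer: $\frac{1}{16} \approx 0.0625$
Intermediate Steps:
$m{\left(k \right)} = - \frac{\left(-3 + k\right) \left(6 + k\right)}{3}$ ($m{\left(k \right)} = - \frac{\left(k - 3\right) \left(k + 6\right)}{3} = - \frac{\left(-3 + k\right) \left(6 + k\right)}{3}$)
$b{\left(z \right)} = \frac{2 + z}{4 + 2 z}$ ($b{\left(z \right)} = \frac{2 + z}{z + \left(z + 4\right)} = \frac{2 + z}{z + \left(4 + z\right)} = \frac{2 + z}{4 + 2 z}$)
$b^{4}{\left(m{\left(0 \right)} \right)} = \left(\frac{1}{2}\right)^{4} = \frac{1}{16}$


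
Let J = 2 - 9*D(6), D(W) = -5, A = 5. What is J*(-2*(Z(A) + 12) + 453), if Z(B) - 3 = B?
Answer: 19411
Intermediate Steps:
Z(B) = 3 + B
J = 47 (J = 2 - 9*(-5) = 2 + 45 = 47)
J*(-2*(Z(A) + 12) + 453) = 47*(-2*((3 + 5) + 12) + 453) = 47*(-2*(8 + 12) + 453) = 47*(-2*20 + 453) = 47*(-40 + 453) = 47*413 = 19411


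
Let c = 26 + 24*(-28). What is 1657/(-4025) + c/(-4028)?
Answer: -107217/426650 ≈ -0.25130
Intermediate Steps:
c = -646 (c = 26 - 672 = -646)
1657/(-4025) + c/(-4028) = 1657/(-4025) - 646/(-4028) = 1657*(-1/4025) - 646*(-1/4028) = -1657/4025 + 17/106 = -107217/426650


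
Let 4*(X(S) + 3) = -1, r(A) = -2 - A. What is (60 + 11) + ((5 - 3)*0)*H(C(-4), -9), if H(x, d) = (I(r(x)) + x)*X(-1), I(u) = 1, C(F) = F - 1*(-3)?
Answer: 71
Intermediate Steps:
X(S) = -13/4 (X(S) = -3 + (1/4)*(-1) = -3 - 1/4 = -13/4)
C(F) = 3 + F (C(F) = F + 3 = 3 + F)
H(x, d) = -13/4 - 13*x/4 (H(x, d) = (1 + x)*(-13/4) = -13/4 - 13*x/4)
(60 + 11) + ((5 - 3)*0)*H(C(-4), -9) = (60 + 11) + ((5 - 3)*0)*(-13/4 - 13*(3 - 4)/4) = 71 + (2*0)*(-13/4 - 13/4*(-1)) = 71 + 0*(-13/4 + 13/4) = 71 + 0*0 = 71 + 0 = 71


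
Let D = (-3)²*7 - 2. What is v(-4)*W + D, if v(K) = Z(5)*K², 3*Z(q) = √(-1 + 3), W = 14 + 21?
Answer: 61 + 560*√2/3 ≈ 324.99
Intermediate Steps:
W = 35
Z(q) = √2/3 (Z(q) = √(-1 + 3)/3 = √2/3)
D = 61 (D = 9*7 - 2 = 63 - 2 = 61)
v(K) = √2*K²/3 (v(K) = (√2/3)*K² = √2*K²/3)
v(-4)*W + D = ((⅓)*√2*(-4)²)*35 + 61 = ((⅓)*√2*16)*35 + 61 = (16*√2/3)*35 + 61 = 560*√2/3 + 61 = 61 + 560*√2/3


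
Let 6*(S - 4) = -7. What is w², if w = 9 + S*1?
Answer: 5041/36 ≈ 140.03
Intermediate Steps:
S = 17/6 (S = 4 + (⅙)*(-7) = 4 - 7/6 = 17/6 ≈ 2.8333)
w = 71/6 (w = 9 + (17/6)*1 = 9 + 17/6 = 71/6 ≈ 11.833)
w² = (71/6)² = 5041/36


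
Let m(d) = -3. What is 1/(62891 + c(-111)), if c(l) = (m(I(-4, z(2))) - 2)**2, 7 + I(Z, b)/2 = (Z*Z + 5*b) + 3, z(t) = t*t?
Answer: 1/62916 ≈ 1.5894e-5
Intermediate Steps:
z(t) = t**2
I(Z, b) = -8 + 2*Z**2 + 10*b (I(Z, b) = -14 + 2*((Z*Z + 5*b) + 3) = -14 + 2*((Z**2 + 5*b) + 3) = -14 + 2*(3 + Z**2 + 5*b) = -14 + (6 + 2*Z**2 + 10*b) = -8 + 2*Z**2 + 10*b)
c(l) = 25 (c(l) = (-3 - 2)**2 = (-5)**2 = 25)
1/(62891 + c(-111)) = 1/(62891 + 25) = 1/62916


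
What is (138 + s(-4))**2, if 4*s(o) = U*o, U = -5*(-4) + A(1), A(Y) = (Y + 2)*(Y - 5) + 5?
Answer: 15625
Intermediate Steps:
A(Y) = 5 + (-5 + Y)*(2 + Y) (A(Y) = (2 + Y)*(-5 + Y) + 5 = (-5 + Y)*(2 + Y) + 5 = 5 + (-5 + Y)*(2 + Y))
U = 13 (U = -5*(-4) + (-5 + 1**2 - 3*1) = 20 + (-5 + 1 - 3) = 20 - 7 = 13)
s(o) = 13*o/4 (s(o) = (13*o)/4 = 13*o/4)
(138 + s(-4))**2 = (138 + (13/4)*(-4))**2 = (138 - 13)**2 = 125**2 = 15625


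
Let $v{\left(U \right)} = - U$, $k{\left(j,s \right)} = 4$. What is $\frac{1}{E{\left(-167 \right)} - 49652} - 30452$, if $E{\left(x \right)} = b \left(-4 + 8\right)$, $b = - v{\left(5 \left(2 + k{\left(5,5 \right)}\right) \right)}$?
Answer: $- \frac{1508348465}{49532} \approx -30452.0$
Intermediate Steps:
$b = 30$ ($b = - \left(-1\right) 5 \left(2 + 4\right) = - \left(-1\right) 5 \cdot 6 = - \left(-1\right) 30 = \left(-1\right) \left(-30\right) = 30$)
$E{\left(x \right)} = 120$ ($E{\left(x \right)} = 30 \left(-4 + 8\right) = 30 \cdot 4 = 120$)
$\frac{1}{E{\left(-167 \right)} - 49652} - 30452 = \frac{1}{120 - 49652} - 30452 = \frac{1}{-49532} - 30452 = - \frac{1}{49532} - 30452 = - \frac{1508348465}{49532}$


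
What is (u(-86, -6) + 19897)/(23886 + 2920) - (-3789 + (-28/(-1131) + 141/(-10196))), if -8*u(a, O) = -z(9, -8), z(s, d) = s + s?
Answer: 90113430813025/23778315912 ≈ 3789.7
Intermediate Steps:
z(s, d) = 2*s
u(a, O) = 9/4 (u(a, O) = -(-1)*2*9/8 = -(-1)*18/8 = -1/8*(-18) = 9/4)
(u(-86, -6) + 19897)/(23886 + 2920) - (-3789 + (-28/(-1131) + 141/(-10196))) = (9/4 + 19897)/(23886 + 2920) - (-3789 + (-28/(-1131) + 141/(-10196))) = (79597/4)/26806 - (-3789 + (-28*(-1/1131) + 141*(-1/10196))) = (79597/4)*(1/26806) - (-3789 + (28/1131 - 141/10196)) = 79597/107224 - (-3789 + 126017/11531676) = 79597/107224 - 1*(-43693394347/11531676) = 79597/107224 + 43693394347/11531676 = 90113430813025/23778315912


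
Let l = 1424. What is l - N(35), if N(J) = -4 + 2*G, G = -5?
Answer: 1438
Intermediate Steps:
N(J) = -14 (N(J) = -4 + 2*(-5) = -4 - 10 = -14)
l - N(35) = 1424 - 1*(-14) = 1424 + 14 = 1438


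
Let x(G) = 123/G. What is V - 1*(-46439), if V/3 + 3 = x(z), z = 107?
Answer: 4968379/107 ≈ 46433.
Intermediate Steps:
V = -594/107 (V = -9 + 3*(123/107) = -9 + 369/107 = -594/107 ≈ -5.5514)
V - 1*(-46439) = -594/107 - 1*(-46439) = -594/107 + 46439 = 4968379/107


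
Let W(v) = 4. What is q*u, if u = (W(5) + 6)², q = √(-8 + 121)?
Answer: 100*√113 ≈ 1063.0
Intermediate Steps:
q = √113 ≈ 10.630
u = 100 (u = (4 + 6)² = 10² = 100)
q*u = √113*100 = 100*√113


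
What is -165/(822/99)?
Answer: -5445/274 ≈ -19.872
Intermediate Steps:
-165/(822/99) = -165/(822*(1/99)) = -165/274/33 = -165*33/274 = -5445/274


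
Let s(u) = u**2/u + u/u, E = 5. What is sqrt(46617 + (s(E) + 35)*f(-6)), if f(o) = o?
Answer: sqrt(46371) ≈ 215.34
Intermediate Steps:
s(u) = 1 + u (s(u) = u + 1 = 1 + u)
sqrt(46617 + (s(E) + 35)*f(-6)) = sqrt(46617 + ((1 + 5) + 35)*(-6)) = sqrt(46617 + (6 + 35)*(-6)) = sqrt(46617 + 41*(-6)) = sqrt(46617 - 246) = sqrt(46371)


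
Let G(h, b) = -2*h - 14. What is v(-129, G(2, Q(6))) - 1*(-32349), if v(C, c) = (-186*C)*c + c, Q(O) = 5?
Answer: -399561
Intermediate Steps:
G(h, b) = -14 - 2*h
v(C, c) = c - 186*C*c (v(C, c) = -186*C*c + c = c - 186*C*c)
v(-129, G(2, Q(6))) - 1*(-32349) = (-14 - 2*2)*(1 - 186*(-129)) - 1*(-32349) = (-14 - 4)*(1 + 23994) + 32349 = -18*23995 + 32349 = -431910 + 32349 = -399561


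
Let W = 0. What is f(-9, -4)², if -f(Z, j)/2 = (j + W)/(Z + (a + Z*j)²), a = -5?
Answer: 1/14161 ≈ 7.0616e-5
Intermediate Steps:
f(Z, j) = -2*j/(Z + (-5 + Z*j)²) (f(Z, j) = -2*(j + 0)/(Z + (-5 + Z*j)²) = -2*j/(Z + (-5 + Z*j)²))
f(-9, -4)² = (-2*(-4)/(-9 + (-5 - 9*(-4))²))² = (-2*(-4)/(-9 + (-5 + 36)²))² = (-2*(-4)/(-9 + 31²))² = (-2*(-4)/(-9 + 961))² = (-2*(-4)/952)² = (-2*(-4)*1/952)² = (1/119)² = 1/14161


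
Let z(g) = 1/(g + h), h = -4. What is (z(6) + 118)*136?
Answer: 16116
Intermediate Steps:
z(g) = 1/(-4 + g) (z(g) = 1/(g - 4) = 1/(-4 + g))
(z(6) + 118)*136 = (1/(-4 + 6) + 118)*136 = (1/2 + 118)*136 = (½ + 118)*136 = (237/2)*136 = 16116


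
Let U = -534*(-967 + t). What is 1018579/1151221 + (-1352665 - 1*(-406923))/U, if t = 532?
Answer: -426076167536/133708563045 ≈ -3.1866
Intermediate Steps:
U = 232290 (U = -534*(-967 + 532) = -534*(-435) = 232290)
1018579/1151221 + (-1352665 - 1*(-406923))/U = 1018579/1151221 + (-1352665 - 1*(-406923))/232290 = 1018579*(1/1151221) + (-1352665 + 406923)*(1/232290) = 1018579/1151221 - 945742*1/232290 = 1018579/1151221 - 472871/116145 = -426076167536/133708563045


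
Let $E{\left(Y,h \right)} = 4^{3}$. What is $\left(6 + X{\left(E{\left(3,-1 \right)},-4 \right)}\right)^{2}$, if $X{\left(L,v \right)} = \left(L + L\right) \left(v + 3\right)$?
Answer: $14884$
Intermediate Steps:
$E{\left(Y,h \right)} = 64$
$X{\left(L,v \right)} = 2 L \left(3 + v\right)$
$\left(6 + X{\left(E{\left(3,-1 \right)},-4 \right)}\right)^{2} = \left(6 + 2 \cdot 64 \left(3 - 4\right)\right)^{2} = \left(6 + 2 \cdot 64 \left(-1\right)\right)^{2} = \left(6 - 128\right)^{2} = \left(-122\right)^{2} = 14884$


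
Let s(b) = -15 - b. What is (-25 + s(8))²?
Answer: 2304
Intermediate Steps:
(-25 + s(8))² = (-25 + (-15 - 1*8))² = (-25 + (-15 - 8))² = (-25 - 23)² = (-48)² = 2304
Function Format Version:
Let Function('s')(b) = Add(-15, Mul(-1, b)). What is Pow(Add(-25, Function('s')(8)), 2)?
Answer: 2304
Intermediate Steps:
Pow(Add(-25, Function('s')(8)), 2) = Pow(Add(-25, Add(-15, Mul(-1, 8))), 2) = Pow(Add(-25, Add(-15, -8)), 2) = Pow(Add(-25, -23), 2) = Pow(-48, 2) = 2304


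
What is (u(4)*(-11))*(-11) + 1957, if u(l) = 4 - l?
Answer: 1957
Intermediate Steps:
(u(4)*(-11))*(-11) + 1957 = ((4 - 1*4)*(-11))*(-11) + 1957 = ((4 - 4)*(-11))*(-11) + 1957 = (0*(-11))*(-11) + 1957 = 0*(-11) + 1957 = 0 + 1957 = 1957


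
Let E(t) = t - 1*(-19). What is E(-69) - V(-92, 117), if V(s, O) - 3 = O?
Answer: -170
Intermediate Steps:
E(t) = 19 + t (E(t) = t + 19 = 19 + t)
V(s, O) = 3 + O
E(-69) - V(-92, 117) = (19 - 69) - (3 + 117) = -50 - 1*120 = -50 - 120 = -170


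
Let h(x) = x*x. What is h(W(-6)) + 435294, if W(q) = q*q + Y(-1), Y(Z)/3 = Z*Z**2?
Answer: 436383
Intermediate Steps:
Y(Z) = 3*Z**3 (Y(Z) = 3*(Z*Z**2) = 3*Z**3)
W(q) = -3 + q**2 (W(q) = q*q + 3*(-1)**3 = q**2 + 3*(-1) = q**2 - 3 = -3 + q**2)
h(x) = x**2
h(W(-6)) + 435294 = (-3 + (-6)**2)**2 + 435294 = (-3 + 36)**2 + 435294 = 33**2 + 435294 = 1089 + 435294 = 436383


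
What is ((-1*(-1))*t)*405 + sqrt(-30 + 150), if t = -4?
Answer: -1620 + 2*sqrt(30) ≈ -1609.0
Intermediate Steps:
((-1*(-1))*t)*405 + sqrt(-30 + 150) = (-1*(-1)*(-4))*405 + sqrt(-30 + 150) = (1*(-4))*405 + sqrt(120) = -4*405 + 2*sqrt(30) = -1620 + 2*sqrt(30)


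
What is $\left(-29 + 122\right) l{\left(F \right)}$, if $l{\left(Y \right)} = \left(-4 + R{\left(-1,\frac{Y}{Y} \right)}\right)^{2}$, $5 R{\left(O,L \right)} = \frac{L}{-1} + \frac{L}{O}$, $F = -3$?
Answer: $\frac{45012}{25} \approx 1800.5$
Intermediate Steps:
$R{\left(O,L \right)} = - \frac{L}{5} + \frac{L}{5 O}$ ($R{\left(O,L \right)} = \frac{\frac{L}{-1} + \frac{L}{O}}{5} = \frac{L \left(-1\right) + \frac{L}{O}}{5} = \frac{- L + \frac{L}{O}}{5} = - \frac{L}{5} + \frac{L}{5 O}$)
$l{\left(Y \right)} = \frac{484}{25}$ ($l{\left(Y \right)} = \left(-4 + \frac{\frac{Y}{Y} \left(1 - -1\right)}{5 \left(-1\right)}\right)^{2} = \left(-4 + \frac{1}{5} \cdot 1 \left(-1\right) \left(1 + 1\right)\right)^{2} = \left(-4 + \frac{1}{5} \cdot 1 \left(-1\right) 2\right)^{2} = \left(-4 - \frac{2}{5}\right)^{2} = \left(- \frac{22}{5}\right)^{2} = \frac{484}{25}$)
$\left(-29 + 122\right) l{\left(F \right)} = \left(-29 + 122\right) \frac{484}{25} = 93 \cdot \frac{484}{25} = \frac{45012}{25}$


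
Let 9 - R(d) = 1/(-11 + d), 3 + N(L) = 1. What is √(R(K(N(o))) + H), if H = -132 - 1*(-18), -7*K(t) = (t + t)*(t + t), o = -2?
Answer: I*√907494/93 ≈ 10.243*I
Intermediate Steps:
N(L) = -2 (N(L) = -3 + 1 = -2)
K(t) = -4*t²/7 (K(t) = -(t + t)*(t + t)/7 = -2*t*2*t/7 = -4*t²/7)
R(d) = 9 - 1/(-11 + d)
H = -114 (H = -132 + 18 = -114)
√(R(K(N(o))) + H) = √((-100 + 9*(-4/7*(-2)²))/(-11 - 4/7*(-2)²) - 114) = √((-100 + 9*(-4/7*4))/(-11 - 4/7*4) - 114) = √((-100 + 9*(-16/7))/(-11 - 16/7) - 114) = √((-100 - 144/7)/(-93/7) - 114) = √(-7/93*(-844/7) - 114) = √(844/93 - 114) = √(-9758/93) = I*√907494/93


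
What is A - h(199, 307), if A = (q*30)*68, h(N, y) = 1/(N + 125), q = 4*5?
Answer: 13219199/324 ≈ 40800.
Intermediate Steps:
q = 20
h(N, y) = 1/(125 + N)
A = 40800 (A = (20*30)*68 = 600*68 = 40800)
A - h(199, 307) = 40800 - 1/(125 + 199) = 40800 - 1/324 = 13219199/324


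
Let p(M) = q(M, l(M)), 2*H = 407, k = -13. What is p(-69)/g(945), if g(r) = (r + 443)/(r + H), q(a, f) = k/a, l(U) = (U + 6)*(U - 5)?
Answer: 29861/191544 ≈ 0.15590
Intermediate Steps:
l(U) = (-5 + U)*(6 + U) (l(U) = (6 + U)*(-5 + U) = (-5 + U)*(6 + U))
H = 407/2 (H = (½)*407 = 407/2 ≈ 203.50)
q(a, f) = -13/a
p(M) = -13/M
g(r) = (443 + r)/(407/2 + r) (g(r) = (r + 443)/(r + 407/2) = (443 + r)/(407/2 + r))
p(-69)/g(945) = (-13/(-69))/((2*(443 + 945)/(407 + 2*945))) = (-13*(-1/69))/((2*1388/(407 + 1890))) = 13/(69*((2*1388/2297))) = 13/(69*((2*(1/2297)*1388))) = 13/(69*(2776/2297)) = (13/69)*(2297/2776) = 29861/191544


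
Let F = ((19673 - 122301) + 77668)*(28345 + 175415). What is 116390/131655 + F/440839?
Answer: -133905243967358/11607731709 ≈ -11536.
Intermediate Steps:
F = -5085849600 (F = (-102628 + 77668)*203760 = -24960*203760 = -5085849600)
116390/131655 + F/440839 = 116390/131655 - 5085849600/440839 = 116390*(1/131655) - 5085849600*1/440839 = 23278/26331 - 5085849600/440839 = -133905243967358/11607731709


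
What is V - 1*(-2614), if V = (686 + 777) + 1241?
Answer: 5318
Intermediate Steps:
V = 2704 (V = 1463 + 1241 = 2704)
V - 1*(-2614) = 2704 - 1*(-2614) = 2704 + 2614 = 5318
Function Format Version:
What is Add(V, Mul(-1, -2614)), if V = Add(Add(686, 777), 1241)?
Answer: 5318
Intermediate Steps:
V = 2704 (V = Add(1463, 1241) = 2704)
Add(V, Mul(-1, -2614)) = Add(2704, Mul(-1, -2614)) = Add(2704, 2614) = 5318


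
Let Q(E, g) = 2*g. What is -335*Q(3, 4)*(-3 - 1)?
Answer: 10720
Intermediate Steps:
-335*Q(3, 4)*(-3 - 1) = -335*2*4*(-3 - 1) = -2680*(-4) = -335*(-32) = 10720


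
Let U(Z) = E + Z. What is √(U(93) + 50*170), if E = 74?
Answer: 9*√107 ≈ 93.097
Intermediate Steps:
U(Z) = 74 + Z
√(U(93) + 50*170) = √((74 + 93) + 50*170) = √(167 + 8500) = √8667 = 9*√107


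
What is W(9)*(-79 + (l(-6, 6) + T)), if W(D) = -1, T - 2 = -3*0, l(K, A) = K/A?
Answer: 78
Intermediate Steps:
T = 2 (T = 2 - 3*0 = 2 + 0 = 2)
W(9)*(-79 + (l(-6, 6) + T)) = -(-79 + (-6/6 + 2)) = -(-79 + (-6*⅙ + 2)) = -(-79 + (-1 + 2)) = -(-79 + 1) = -1*(-78) = 78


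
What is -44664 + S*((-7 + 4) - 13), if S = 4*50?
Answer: -47864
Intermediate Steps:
S = 200
-44664 + S*((-7 + 4) - 13) = -44664 + 200*((-7 + 4) - 13) = -44664 + 200*(-3 - 13) = -44664 + 200*(-16) = -44664 - 3200 = -47864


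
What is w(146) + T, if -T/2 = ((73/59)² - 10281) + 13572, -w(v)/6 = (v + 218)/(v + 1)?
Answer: -160820224/24367 ≈ -6599.9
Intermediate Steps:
w(v) = -6*(218 + v)/(1 + v) (w(v) = -6*(v + 218)/(v + 1) = -6*(218 + v)/(1 + v))
T = -22922600/3481 (T = -2*(((73/59)² - 10281) + 13572) = -2*((5329/3481 - 10281) + 13572) = -2*(-35782832/3481 + 13572) = -2*11461300/3481 = -22922600/3481 ≈ -6585.1)
w(146) + T = 6*(-218 - 1*146)/(1 + 146) - 22922600/3481 = 6*(-218 - 146)/147 - 22922600/3481 = 6*(1/147)*(-364) - 22922600/3481 = -104/7 - 22922600/3481 = -160820224/24367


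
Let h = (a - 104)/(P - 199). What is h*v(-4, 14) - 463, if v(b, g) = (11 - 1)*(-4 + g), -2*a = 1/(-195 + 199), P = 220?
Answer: -5753/6 ≈ -958.83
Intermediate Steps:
a = -⅛ (a = -1/(2*(-195 + 199)) = -½/4 = -½*¼ = -⅛ ≈ -0.12500)
v(b, g) = -40 + 10*g (v(b, g) = 10*(-4 + g) = -40 + 10*g)
h = -119/24 (h = (-⅛ - 104)/(220 - 199) = -833/8/21 = -833/8*1/21 = -119/24 ≈ -4.9583)
h*v(-4, 14) - 463 = -119*(-40 + 10*14)/24 - 463 = -119*(-40 + 140)/24 - 463 = -119/24*100 - 463 = -2975/6 - 463 = -5753/6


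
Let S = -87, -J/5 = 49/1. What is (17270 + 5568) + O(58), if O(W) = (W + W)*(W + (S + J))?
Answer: -8946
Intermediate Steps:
J = -245 (J = -245/1 = -245 ≈ -245.00)
O(W) = 2*W*(-332 + W) (O(W) = (W + W)*(W + (-87 - 245)) = (2*W)*(W - 332) = (2*W)*(-332 + W) = 2*W*(-332 + W))
(17270 + 5568) + O(58) = (17270 + 5568) + 2*58*(-332 + 58) = 22838 + 2*58*(-274) = 22838 - 31784 = -8946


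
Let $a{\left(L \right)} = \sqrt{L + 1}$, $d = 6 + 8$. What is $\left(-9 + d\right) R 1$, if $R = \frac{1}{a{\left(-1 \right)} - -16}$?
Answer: $\frac{5}{16} \approx 0.3125$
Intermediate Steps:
$d = 14$
$a{\left(L \right)} = \sqrt{1 + L}$
$R = \frac{1}{16}$ ($R = \frac{1}{\sqrt{1 - 1} - -16} = \frac{1}{\sqrt{0} + 16} = \frac{1}{0 + 16} = \frac{1}{16} \approx 0.0625$)
$\left(-9 + d\right) R 1 = \left(-9 + 14\right) \frac{1}{16} \cdot 1 = 5 \cdot \frac{1}{16} = \frac{5}{16}$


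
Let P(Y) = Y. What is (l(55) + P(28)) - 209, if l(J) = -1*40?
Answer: -221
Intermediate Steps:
l(J) = -40
(l(55) + P(28)) - 209 = (-40 + 28) - 209 = -12 - 209 = -221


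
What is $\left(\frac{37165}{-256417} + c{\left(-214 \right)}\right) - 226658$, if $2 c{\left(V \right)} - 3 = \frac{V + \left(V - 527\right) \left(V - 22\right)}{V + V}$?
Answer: $- \frac{24897161197141}{109746476} \approx -2.2686 \cdot 10^{5}$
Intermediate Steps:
$c{\left(V \right)} = \frac{3}{2} + \frac{V + \left(-527 + V\right) \left(-22 + V\right)}{4 V}$ ($c{\left(V \right)} = \frac{3}{2} + \frac{\left(V + \left(V - 527\right) \left(V - 22\right)\right) \frac{1}{V + V}}{2} = \frac{3}{2} + \frac{\left(V + \left(-527 + V\right) \left(-22 + V\right)\right) \frac{1}{2 V}}{2} = \frac{3}{2} + \frac{\frac{1}{2} \frac{1}{V} \left(V + \left(-527 + V\right) \left(-22 + V\right)\right)}{2} = \frac{3}{2} + \frac{V + \left(-527 + V\right) \left(-22 + V\right)}{4 V}$)
$\left(\frac{37165}{-256417} + c{\left(-214 \right)}\right) - 226658 = \left(\frac{37165}{-256417} + \frac{11594 - 214 \left(-542 - 214\right)}{4 \left(-214\right)}\right) - 226658 = \left(37165 \left(- \frac{1}{256417}\right) + \frac{1}{4} \left(- \frac{1}{214}\right) \left(11594 - -161784\right)\right) - 226658 = \left(- \frac{37165}{256417} + \frac{1}{4} \left(- \frac{1}{214}\right) \left(11594 + 161784\right)\right) - 226658 = \left(- \frac{37165}{256417} + \frac{1}{4} \left(- \frac{1}{214}\right) 173378\right) - 226658 = \left(- \frac{37165}{256417} - \frac{86689}{428}\right) - 226658 = - \frac{22244439933}{109746476} - 226658 = - \frac{24897161197141}{109746476}$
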